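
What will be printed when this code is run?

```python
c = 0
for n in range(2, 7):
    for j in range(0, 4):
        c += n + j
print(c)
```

110

n=2,j=0: c = 0+2 = 2
n=2,j=1: c = 2+3 = 5
n=2,j=2: c = 5+4 = 9
n=2,j=3: c = 9+5 = 14
n=3,j=0: c = 14+3 = 17
n=3,j=1: c = 17+4 = 21
n=3,j=2: c = 21+5 = 26
n=3,j=3: c = 26+6 = 32
n=4,j=0: c = 32+4 = 36
n=4,j=1: c = 36+5 = 41
n=4,j=2: c = 41+6 = 47
n=4,j=3: c = 47+7 = 54
n=5,j=0: c = 54+5 = 59
n=5,j=1: c = 59+6 = 65
n=5,j=2: c = 65+7 = 72
n=5,j=3: c = 72+8 = 80
n=6,j=0: c = 80+6 = 86
n=6,j=1: c = 86+7 = 93
n=6,j=2: c = 93+8 = 101
n=6,j=3: c = 101+9 = 110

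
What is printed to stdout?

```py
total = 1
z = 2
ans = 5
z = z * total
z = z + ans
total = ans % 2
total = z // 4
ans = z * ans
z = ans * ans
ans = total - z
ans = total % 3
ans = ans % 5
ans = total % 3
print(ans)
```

1

z = 2*1 = 2
z = 2+5 = 7
total = 5%2 = 1
total = 7//4 = 1
ans = 7*5 = 35
z = 35*35 = 1225
ans = 1-1225 = -1224
ans = 1%3 = 1
ans = 1%5 = 1
ans = 1%3 = 1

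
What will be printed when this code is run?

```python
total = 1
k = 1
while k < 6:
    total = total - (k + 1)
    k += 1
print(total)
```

k=1: total = 1-2 = -1
k=2: total = (-1)-3 = -4
k=3: total = (-4)-4 = -8
k=4: total = (-8)-5 = -13
k=5: total = (-13)-6 = -19

-19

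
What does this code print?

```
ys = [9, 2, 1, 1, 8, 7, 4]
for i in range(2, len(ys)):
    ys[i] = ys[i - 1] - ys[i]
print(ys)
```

i=2: ys[2] = 2-1 = 1 → [9, 2, 1, 1, 8, 7, 4]
i=3: ys[3] = 1-1 = 0 → [9, 2, 1, 0, 8, 7, 4]
i=4: ys[4] = 0-8 = -8 → [9, 2, 1, 0, -8, 7, 4]
i=5: ys[5] = (-8)-7 = -15 → [9, 2, 1, 0, -8, -15, 4]
i=6: ys[6] = (-15)-4 = -19 → [9, 2, 1, 0, -8, -15, -19]

[9, 2, 1, 0, -8, -15, -19]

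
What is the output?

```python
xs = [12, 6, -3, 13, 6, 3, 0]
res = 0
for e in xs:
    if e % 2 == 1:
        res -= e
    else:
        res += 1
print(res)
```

-9

e=12: not odd, res = 0+1 = 1
e=6: not odd, res = 1+1 = 2
e=-3: odd, res = 2-(-3) = 5
e=13: odd, res = 5-13 = -8
e=6: not odd, res = (-8)+1 = -7
e=3: odd, res = (-7)-3 = -10
e=0: not odd, res = (-10)+1 = -9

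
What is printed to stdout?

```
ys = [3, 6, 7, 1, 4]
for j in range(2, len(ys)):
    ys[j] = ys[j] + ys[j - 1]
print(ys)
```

[3, 6, 13, 14, 18]

j=2: ys[2] = 7+6 = 13 → [3, 6, 13, 1, 4]
j=3: ys[3] = 1+13 = 14 → [3, 6, 13, 14, 4]
j=4: ys[4] = 4+14 = 18 → [3, 6, 13, 14, 18]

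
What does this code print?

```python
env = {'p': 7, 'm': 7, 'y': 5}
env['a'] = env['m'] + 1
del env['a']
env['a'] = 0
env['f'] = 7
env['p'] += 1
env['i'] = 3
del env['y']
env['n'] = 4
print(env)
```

env['a'] = env['m']+1 = 8 → {'p': 7, 'm': 7, 'y': 5, 'a': 8}
del 'a' → {'p': 7, 'm': 7, 'y': 5}
env['a'] = 0 → {'p': 7, 'm': 7, 'y': 5, 'a': 0}
env['f'] = 7 → {'p': 7, 'm': 7, 'y': 5, 'a': 0, 'f': 7}
env['p'] = 7+1 = 8 → {'p': 8, 'm': 7, 'y': 5, 'a': 0, 'f': 7}
env['i'] = 3 → {'p': 8, 'm': 7, 'y': 5, 'a': 0, 'f': 7, 'i': 3}
del 'y' → {'p': 8, 'm': 7, 'a': 0, 'f': 7, 'i': 3}
env['n'] = 4 → {'p': 8, 'm': 7, 'a': 0, 'f': 7, 'i': 3, 'n': 4}

{'p': 8, 'm': 7, 'a': 0, 'f': 7, 'i': 3, 'n': 4}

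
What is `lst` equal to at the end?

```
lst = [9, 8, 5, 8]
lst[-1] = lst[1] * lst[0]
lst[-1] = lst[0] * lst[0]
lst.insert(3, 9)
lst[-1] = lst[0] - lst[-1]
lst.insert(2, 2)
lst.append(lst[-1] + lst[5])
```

lst[-1] = lst[1]*lst[0] = 8*9 = 72 → [9, 8, 5, 72]
lst[-1] = lst[0]*lst[0] = 9*9 = 81 → [9, 8, 5, 81]
insert 9 at 3 → [9, 8, 5, 9, 81]
lst[-1] = lst[0]-lst[-1] = 9-81 = -72 → [9, 8, 5, 9, -72]
insert 2 at 2 → [9, 8, 2, 5, 9, -72]
append lst[-1]+lst[5] = (-72)+(-72) = -144 → [9, 8, 2, 5, 9, -72, -144]

[9, 8, 2, 5, 9, -72, -144]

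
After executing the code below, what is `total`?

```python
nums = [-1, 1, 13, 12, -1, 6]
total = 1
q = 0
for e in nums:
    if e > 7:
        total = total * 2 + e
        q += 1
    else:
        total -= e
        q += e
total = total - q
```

e=-1: not >7, total = 1-(-1) = 2; q=-1
e=1: not >7, total = 2-1 = 1; q=0
e=13: >7, total = 1*2+13 = 15; q=1
e=12: >7, total = 15*2+12 = 42; q=2
e=-1: not >7, total = 42-(-1) = 43; q=1
e=6: not >7, total = 43-6 = 37; q=7
total-q = 37-7 = 30

30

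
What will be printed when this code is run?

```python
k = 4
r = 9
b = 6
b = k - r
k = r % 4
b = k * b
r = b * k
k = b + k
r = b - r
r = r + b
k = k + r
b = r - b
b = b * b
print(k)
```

b = 4-9 = -5
k = 9%4 = 1
b = 1*(-5) = -5
r = (-5)*1 = -5
k = (-5)+1 = -4
r = (-5)-(-5) = 0
r = 0+(-5) = -5
k = (-4)+(-5) = -9
b = (-5)-(-5) = 0
b = 0*0 = 0

-9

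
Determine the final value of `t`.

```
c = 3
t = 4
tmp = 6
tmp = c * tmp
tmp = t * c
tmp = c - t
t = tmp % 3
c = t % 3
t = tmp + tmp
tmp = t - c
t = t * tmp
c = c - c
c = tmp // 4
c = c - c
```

tmp = 3*6 = 18
tmp = 4*3 = 12
tmp = 3-4 = -1
t = (-1)%3 = 2
c = 2%3 = 2
t = (-1)+(-1) = -2
tmp = (-2)-2 = -4
t = (-2)*(-4) = 8
c = 2-2 = 0
c = (-4)//4 = -1
c = (-1)-(-1) = 0

8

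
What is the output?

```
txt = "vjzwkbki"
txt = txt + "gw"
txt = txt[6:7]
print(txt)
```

k

+ 'gw' → 'vjzwkbkigw'
slice [6:7] → 'k'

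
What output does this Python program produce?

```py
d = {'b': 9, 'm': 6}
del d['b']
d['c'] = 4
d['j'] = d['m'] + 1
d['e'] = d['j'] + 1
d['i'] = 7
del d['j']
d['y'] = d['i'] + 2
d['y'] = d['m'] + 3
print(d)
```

{'m': 6, 'c': 4, 'e': 8, 'i': 7, 'y': 9}

del 'b' → {'m': 6}
d['c'] = 4 → {'m': 6, 'c': 4}
d['j'] = d['m']+1 = 7 → {'m': 6, 'c': 4, 'j': 7}
d['e'] = d['j']+1 = 8 → {'m': 6, 'c': 4, 'j': 7, 'e': 8}
d['i'] = 7 → {'m': 6, 'c': 4, 'j': 7, 'e': 8, 'i': 7}
del 'j' → {'m': 6, 'c': 4, 'e': 8, 'i': 7}
d['y'] = d['i']+2 = 9 → {'m': 6, 'c': 4, 'e': 8, 'i': 7, 'y': 9}
d['y'] = d['m']+3 = 9 → {'m': 6, 'c': 4, 'e': 8, 'i': 7, 'y': 9}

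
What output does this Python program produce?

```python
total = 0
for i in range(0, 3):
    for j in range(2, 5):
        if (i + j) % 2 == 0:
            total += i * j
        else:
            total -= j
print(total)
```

3

i=0,j=2: even sum, total = 0+0 = 0
i=0,j=3: odd sum, total = 0-3 = -3
i=0,j=4: even sum, total = (-3)+0 = -3
i=1,j=2: odd sum, total = (-3)-2 = -5
i=1,j=3: even sum, total = (-5)+3 = -2
i=1,j=4: odd sum, total = (-2)-4 = -6
i=2,j=2: even sum, total = (-6)+4 = -2
i=2,j=3: odd sum, total = (-2)-3 = -5
i=2,j=4: even sum, total = (-5)+8 = 3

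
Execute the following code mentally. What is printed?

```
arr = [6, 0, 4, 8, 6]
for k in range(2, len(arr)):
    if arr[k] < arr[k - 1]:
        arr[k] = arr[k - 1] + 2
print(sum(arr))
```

k=2: 4>=0, unchanged → [6, 0, 4, 8, 6]
k=3: 8>=4, unchanged → [6, 0, 4, 8, 6]
k=4: 6<8, arr[4] = 8+2 = 10 → [6, 0, 4, 8, 10]
sum = 28

28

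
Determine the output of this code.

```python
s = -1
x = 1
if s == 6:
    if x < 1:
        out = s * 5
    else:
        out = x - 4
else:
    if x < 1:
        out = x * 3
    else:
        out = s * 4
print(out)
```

-4

s=-1, x=1
s == 6 is False; x < 1 is False
→ out = s * 4 = -4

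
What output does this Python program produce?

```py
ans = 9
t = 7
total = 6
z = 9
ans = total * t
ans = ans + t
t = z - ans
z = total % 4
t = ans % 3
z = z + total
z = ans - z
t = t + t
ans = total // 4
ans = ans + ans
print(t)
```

ans = 6*7 = 42
ans = 42+7 = 49
t = 9-49 = -40
z = 6%4 = 2
t = 49%3 = 1
z = 2+6 = 8
z = 49-8 = 41
t = 1+1 = 2
ans = 6//4 = 1
ans = 1+1 = 2

2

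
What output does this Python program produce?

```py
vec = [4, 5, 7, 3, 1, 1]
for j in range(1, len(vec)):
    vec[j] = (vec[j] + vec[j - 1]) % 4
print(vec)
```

j=1: vec[1] = (5+4)%4 = 1 → [4, 1, 7, 3, 1, 1]
j=2: vec[2] = (7+1)%4 = 0 → [4, 1, 0, 3, 1, 1]
j=3: vec[3] = (3+0)%4 = 3 → [4, 1, 0, 3, 1, 1]
j=4: vec[4] = (1+3)%4 = 0 → [4, 1, 0, 3, 0, 1]
j=5: vec[5] = (1+0)%4 = 1 → [4, 1, 0, 3, 0, 1]

[4, 1, 0, 3, 0, 1]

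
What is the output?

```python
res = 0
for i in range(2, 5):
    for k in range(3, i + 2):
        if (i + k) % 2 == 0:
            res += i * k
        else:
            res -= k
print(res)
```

10

i=2,k=3: odd sum, res = 0-3 = -3
i=3,k=3: even sum, res = (-3)+9 = 6
i=3,k=4: odd sum, res = 6-4 = 2
i=4,k=3: odd sum, res = 2-3 = -1
i=4,k=4: even sum, res = (-1)+16 = 15
i=4,k=5: odd sum, res = 15-5 = 10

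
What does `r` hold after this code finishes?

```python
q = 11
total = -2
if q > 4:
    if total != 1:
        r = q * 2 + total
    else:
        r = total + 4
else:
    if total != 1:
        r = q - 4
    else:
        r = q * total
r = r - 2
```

18

q=11, total=-2
q > 4 is True; total != 1 is True
→ r = q * 2 + total = 20
r = 20-2 = 18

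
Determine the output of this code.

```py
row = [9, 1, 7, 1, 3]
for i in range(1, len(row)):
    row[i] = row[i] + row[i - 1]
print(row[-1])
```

21

i=1: row[1] = 1+9 = 10 → [9, 10, 7, 1, 3]
i=2: row[2] = 7+10 = 17 → [9, 10, 17, 1, 3]
i=3: row[3] = 1+17 = 18 → [9, 10, 17, 18, 3]
i=4: row[4] = 3+18 = 21 → [9, 10, 17, 18, 21]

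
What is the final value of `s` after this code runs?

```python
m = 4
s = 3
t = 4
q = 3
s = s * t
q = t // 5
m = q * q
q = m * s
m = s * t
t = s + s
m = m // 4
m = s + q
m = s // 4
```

s = 3*4 = 12
q = 4//5 = 0
m = 0*0 = 0
q = 0*12 = 0
m = 12*4 = 48
t = 12+12 = 24
m = 48//4 = 12
m = 12+0 = 12
m = 12//4 = 3

12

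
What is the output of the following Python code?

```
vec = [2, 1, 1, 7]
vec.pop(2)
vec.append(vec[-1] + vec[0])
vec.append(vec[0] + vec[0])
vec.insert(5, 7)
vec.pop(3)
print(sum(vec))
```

21

pop(2) removes 1 → [2, 1, 7]
append vec[-1]+vec[0] = 7+2 = 9 → [2, 1, 7, 9]
append vec[0]+vec[0] = 2+2 = 4 → [2, 1, 7, 9, 4]
insert 7 at 5 → [2, 1, 7, 9, 4, 7]
pop(3) removes 9 → [2, 1, 7, 4, 7]
sum = 21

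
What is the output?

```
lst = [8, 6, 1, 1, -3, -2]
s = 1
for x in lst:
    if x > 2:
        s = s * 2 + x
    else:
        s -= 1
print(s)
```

x=8: >2, s = 1*2+8 = 10
x=6: >2, s = 10*2+6 = 26
x=1: not >2, s = 26-1 = 25
x=1: not >2, s = 25-1 = 24
x=-3: not >2, s = 24-1 = 23
x=-2: not >2, s = 23-1 = 22

22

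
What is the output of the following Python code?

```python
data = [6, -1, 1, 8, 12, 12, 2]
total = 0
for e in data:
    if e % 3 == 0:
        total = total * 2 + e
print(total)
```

60

e=6: %3==0, total = 0*2+6 = 6
e=-1: not %3==0
e=1: not %3==0
e=8: not %3==0
e=12: %3==0, total = 6*2+12 = 24
e=12: %3==0, total = 24*2+12 = 60
e=2: not %3==0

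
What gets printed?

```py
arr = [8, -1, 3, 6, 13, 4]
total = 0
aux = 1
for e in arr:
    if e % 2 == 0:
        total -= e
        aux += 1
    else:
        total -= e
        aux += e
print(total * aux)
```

-627

e=8: even, total = 0-8 = -8; aux=2
e=-1: not even, total = (-8)-(-1) = -7; aux=1
e=3: not even, total = (-7)-3 = -10; aux=4
e=6: even, total = (-10)-6 = -16; aux=5
e=13: not even, total = (-16)-13 = -29; aux=18
e=4: even, total = (-29)-4 = -33; aux=19
total*aux = (-33)*19 = -627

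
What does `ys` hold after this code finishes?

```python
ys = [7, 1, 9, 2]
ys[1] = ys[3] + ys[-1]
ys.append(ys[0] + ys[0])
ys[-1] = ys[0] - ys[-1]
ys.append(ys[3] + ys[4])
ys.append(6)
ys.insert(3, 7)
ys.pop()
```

[7, 4, 9, 7, 2, -7, -5]

ys[1] = ys[3]+ys[-1] = 2+2 = 4 → [7, 4, 9, 2]
append ys[0]+ys[0] = 7+7 = 14 → [7, 4, 9, 2, 14]
ys[-1] = ys[0]-ys[-1] = 7-14 = -7 → [7, 4, 9, 2, -7]
append ys[3]+ys[4] = 2+(-7) = -5 → [7, 4, 9, 2, -7, -5]
append 6 → [7, 4, 9, 2, -7, -5, 6]
insert 7 at 3 → [7, 4, 9, 7, 2, -7, -5, 6]
pop() removes 6 → [7, 4, 9, 7, 2, -7, -5]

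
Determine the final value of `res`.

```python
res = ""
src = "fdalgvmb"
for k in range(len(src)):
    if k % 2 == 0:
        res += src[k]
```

'fagm'

k=0: add 'f' → 'f'
k=1: skip
k=2: add 'a' → 'fa'
k=3: skip
k=4: add 'g' → 'fag'
k=5: skip
k=6: add 'm' → 'fagm'
k=7: skip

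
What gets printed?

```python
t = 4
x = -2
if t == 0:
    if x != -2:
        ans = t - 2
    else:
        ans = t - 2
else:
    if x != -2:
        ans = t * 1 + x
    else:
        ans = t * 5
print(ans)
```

t=4, x=-2
t == 0 is False; x != -2 is False
→ ans = t * 5 = 20

20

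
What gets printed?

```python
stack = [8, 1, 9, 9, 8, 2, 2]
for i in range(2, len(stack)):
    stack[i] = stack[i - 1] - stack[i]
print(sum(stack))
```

i=2: stack[2] = 1-9 = -8 → [8, 1, -8, 9, 8, 2, 2]
i=3: stack[3] = (-8)-9 = -17 → [8, 1, -8, -17, 8, 2, 2]
i=4: stack[4] = (-17)-8 = -25 → [8, 1, -8, -17, -25, 2, 2]
i=5: stack[5] = (-25)-2 = -27 → [8, 1, -8, -17, -25, -27, 2]
i=6: stack[6] = (-27)-2 = -29 → [8, 1, -8, -17, -25, -27, -29]
sum = -97

-97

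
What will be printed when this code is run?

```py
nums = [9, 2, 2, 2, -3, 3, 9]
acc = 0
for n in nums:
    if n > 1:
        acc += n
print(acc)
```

n=9: >1, acc = 0+9 = 9
n=2: >1, acc = 9+2 = 11
n=2: >1, acc = 11+2 = 13
n=2: >1, acc = 13+2 = 15
n=-3: not >1
n=3: >1, acc = 15+3 = 18
n=9: >1, acc = 18+9 = 27

27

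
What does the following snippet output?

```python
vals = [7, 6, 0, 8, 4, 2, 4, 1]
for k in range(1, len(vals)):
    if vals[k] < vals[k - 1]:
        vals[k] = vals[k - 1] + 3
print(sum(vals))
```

k=1: 6<7, vals[1] = 7+3 = 10 → [7, 10, 0, 8, 4, 2, 4, 1]
k=2: 0<10, vals[2] = 10+3 = 13 → [7, 10, 13, 8, 4, 2, 4, 1]
k=3: 8<13, vals[3] = 13+3 = 16 → [7, 10, 13, 16, 4, 2, 4, 1]
k=4: 4<16, vals[4] = 16+3 = 19 → [7, 10, 13, 16, 19, 2, 4, 1]
k=5: 2<19, vals[5] = 19+3 = 22 → [7, 10, 13, 16, 19, 22, 4, 1]
k=6: 4<22, vals[6] = 22+3 = 25 → [7, 10, 13, 16, 19, 22, 25, 1]
k=7: 1<25, vals[7] = 25+3 = 28 → [7, 10, 13, 16, 19, 22, 25, 28]
sum = 140

140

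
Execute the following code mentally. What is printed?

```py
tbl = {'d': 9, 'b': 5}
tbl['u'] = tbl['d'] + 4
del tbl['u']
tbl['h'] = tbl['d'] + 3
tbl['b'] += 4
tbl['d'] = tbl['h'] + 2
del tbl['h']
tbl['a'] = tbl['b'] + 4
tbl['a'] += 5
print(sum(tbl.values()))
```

tbl['u'] = tbl['d']+4 = 13 → {'d': 9, 'b': 5, 'u': 13}
del 'u' → {'d': 9, 'b': 5}
tbl['h'] = tbl['d']+3 = 12 → {'d': 9, 'b': 5, 'h': 12}
tbl['b'] = 5+4 = 9 → {'d': 9, 'b': 9, 'h': 12}
tbl['d'] = tbl['h']+2 = 14 → {'d': 14, 'b': 9, 'h': 12}
del 'h' → {'d': 14, 'b': 9}
tbl['a'] = tbl['b']+4 = 13 → {'d': 14, 'b': 9, 'a': 13}
tbl['a'] = 13+5 = 18 → {'d': 14, 'b': 9, 'a': 18}
sum of values = 41

41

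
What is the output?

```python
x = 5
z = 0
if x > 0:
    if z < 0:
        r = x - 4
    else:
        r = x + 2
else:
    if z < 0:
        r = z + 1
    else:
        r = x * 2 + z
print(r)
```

x=5, z=0
x > 0 is True; z < 0 is False
→ r = x + 2 = 7

7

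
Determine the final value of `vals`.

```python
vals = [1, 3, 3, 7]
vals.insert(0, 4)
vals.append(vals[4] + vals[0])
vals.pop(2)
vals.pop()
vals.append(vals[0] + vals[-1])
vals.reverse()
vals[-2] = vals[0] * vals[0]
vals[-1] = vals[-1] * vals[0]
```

insert 4 at 0 → [4, 1, 3, 3, 7]
append vals[4]+vals[0] = 7+4 = 11 → [4, 1, 3, 3, 7, 11]
pop(2) removes 3 → [4, 1, 3, 7, 11]
pop() removes 11 → [4, 1, 3, 7]
append vals[0]+vals[-1] = 4+7 = 11 → [4, 1, 3, 7, 11]
reverse → [11, 7, 3, 1, 4]
vals[-2] = vals[0]*vals[0] = 11*11 = 121 → [11, 7, 3, 121, 4]
vals[-1] = vals[-1]*vals[0] = 4*11 = 44 → [11, 7, 3, 121, 44]

[11, 7, 3, 121, 44]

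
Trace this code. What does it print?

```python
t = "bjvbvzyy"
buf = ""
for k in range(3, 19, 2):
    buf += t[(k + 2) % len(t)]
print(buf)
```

k=3: add t[5]='z' → 'z'
k=5: add t[7]='y' → 'zy'
k=7: add t[1]='j' → 'zyj'
k=9: add t[3]='b' → 'zyjb'
k=11: add t[5]='z' → 'zyjbz'
k=13: add t[7]='y' → 'zyjbzy'
k=15: add t[1]='j' → 'zyjbzyj'
k=17: add t[3]='b' → 'zyjbzyjb'

zyjbzyjb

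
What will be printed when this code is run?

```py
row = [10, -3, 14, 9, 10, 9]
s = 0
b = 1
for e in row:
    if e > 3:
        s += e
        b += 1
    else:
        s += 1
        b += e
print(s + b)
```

e=10: >3, s = 0+10 = 10; b=2
e=-3: not >3, s = 10+1 = 11; b=-1
e=14: >3, s = 11+14 = 25; b=0
e=9: >3, s = 25+9 = 34; b=1
e=10: >3, s = 34+10 = 44; b=2
e=9: >3, s = 44+9 = 53; b=3
s+b = 53+3 = 56

56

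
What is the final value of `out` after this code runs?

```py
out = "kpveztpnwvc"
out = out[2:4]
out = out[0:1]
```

'v'

slice [2:4] → 've'
slice [0:1] → 'v'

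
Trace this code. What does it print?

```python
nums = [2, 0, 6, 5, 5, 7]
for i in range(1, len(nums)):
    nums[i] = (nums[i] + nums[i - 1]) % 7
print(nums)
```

i=1: nums[1] = (0+2)%7 = 2 → [2, 2, 6, 5, 5, 7]
i=2: nums[2] = (6+2)%7 = 1 → [2, 2, 1, 5, 5, 7]
i=3: nums[3] = (5+1)%7 = 6 → [2, 2, 1, 6, 5, 7]
i=4: nums[4] = (5+6)%7 = 4 → [2, 2, 1, 6, 4, 7]
i=5: nums[5] = (7+4)%7 = 4 → [2, 2, 1, 6, 4, 4]

[2, 2, 1, 6, 4, 4]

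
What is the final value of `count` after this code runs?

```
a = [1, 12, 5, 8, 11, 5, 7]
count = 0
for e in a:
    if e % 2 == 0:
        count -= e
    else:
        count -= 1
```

e=1: not even, count = 0-1 = -1
e=12: even, count = (-1)-12 = -13
e=5: not even, count = (-13)-1 = -14
e=8: even, count = (-14)-8 = -22
e=11: not even, count = (-22)-1 = -23
e=5: not even, count = (-23)-1 = -24
e=7: not even, count = (-24)-1 = -25

-25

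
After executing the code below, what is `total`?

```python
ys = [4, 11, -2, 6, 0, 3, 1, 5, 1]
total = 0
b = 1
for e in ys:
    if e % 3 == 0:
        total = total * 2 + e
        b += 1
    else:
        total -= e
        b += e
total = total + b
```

e=4: not %3==0, total = 0-4 = -4; b=5
e=11: not %3==0, total = (-4)-11 = -15; b=16
e=-2: not %3==0, total = (-15)-(-2) = -13; b=14
e=6: %3==0, total = (-13)*2+6 = -20; b=15
e=0: %3==0, total = (-20)*2+0 = -40; b=16
e=3: %3==0, total = (-40)*2+3 = -77; b=17
e=1: not %3==0, total = (-77)-1 = -78; b=18
e=5: not %3==0, total = (-78)-5 = -83; b=23
e=1: not %3==0, total = (-83)-1 = -84; b=24
total+b = (-84)+24 = -60

-60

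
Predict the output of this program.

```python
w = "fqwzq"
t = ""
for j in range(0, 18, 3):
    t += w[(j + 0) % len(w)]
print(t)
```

fzqqwf

j=0: add w[0]='f' → 'f'
j=3: add w[3]='z' → 'fz'
j=6: add w[1]='q' → 'fzq'
j=9: add w[4]='q' → 'fzqq'
j=12: add w[2]='w' → 'fzqqw'
j=15: add w[0]='f' → 'fzqqwf'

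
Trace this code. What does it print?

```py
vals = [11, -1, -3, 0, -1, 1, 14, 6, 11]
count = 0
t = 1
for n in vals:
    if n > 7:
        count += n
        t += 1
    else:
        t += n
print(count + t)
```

n=11: >7, count = 0+11 = 11; t=2
n=-1: not >7; t=1
n=-3: not >7; t=-2
n=0: not >7; t=-2
n=-1: not >7; t=-3
n=1: not >7; t=-2
n=14: >7, count = 11+14 = 25; t=-1
n=6: not >7; t=5
n=11: >7, count = 25+11 = 36; t=6
count+t = 36+6 = 42

42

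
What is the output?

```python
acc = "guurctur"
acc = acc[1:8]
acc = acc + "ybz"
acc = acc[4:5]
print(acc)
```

slice [1:8] → 'uurctur'
+ 'ybz' → 'uurcturybz'
slice [4:5] → 't'

t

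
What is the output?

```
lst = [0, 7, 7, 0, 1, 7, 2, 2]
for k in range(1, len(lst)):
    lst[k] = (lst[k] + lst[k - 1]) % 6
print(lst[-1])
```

2

k=1: lst[1] = (7+0)%6 = 1 → [0, 1, 7, 0, 1, 7, 2, 2]
k=2: lst[2] = (7+1)%6 = 2 → [0, 1, 2, 0, 1, 7, 2, 2]
k=3: lst[3] = (0+2)%6 = 2 → [0, 1, 2, 2, 1, 7, 2, 2]
k=4: lst[4] = (1+2)%6 = 3 → [0, 1, 2, 2, 3, 7, 2, 2]
k=5: lst[5] = (7+3)%6 = 4 → [0, 1, 2, 2, 3, 4, 2, 2]
k=6: lst[6] = (2+4)%6 = 0 → [0, 1, 2, 2, 3, 4, 0, 2]
k=7: lst[7] = (2+0)%6 = 2 → [0, 1, 2, 2, 3, 4, 0, 2]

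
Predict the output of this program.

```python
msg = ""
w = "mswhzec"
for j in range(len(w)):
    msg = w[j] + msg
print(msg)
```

j=0: prepend 'm' → 'm'
j=1: prepend 's' → 'sm'
j=2: prepend 'w' → 'wsm'
j=3: prepend 'h' → 'hwsm'
j=4: prepend 'z' → 'zhwsm'
j=5: prepend 'e' → 'ezhwsm'
j=6: prepend 'c' → 'cezhwsm'

cezhwsm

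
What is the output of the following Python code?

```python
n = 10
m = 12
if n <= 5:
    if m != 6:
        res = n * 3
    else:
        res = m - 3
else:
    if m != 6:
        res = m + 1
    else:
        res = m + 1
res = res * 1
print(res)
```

13

n=10, m=12
n <= 5 is False; m != 6 is True
→ res = m + 1 = 13
res = 13*1 = 13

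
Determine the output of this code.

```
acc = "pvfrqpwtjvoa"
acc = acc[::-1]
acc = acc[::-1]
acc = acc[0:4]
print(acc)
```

reverse → 'aovjtwpqrfvp'
reverse → 'pvfrqpwtjvoa'
slice [0:4] → 'pvfr'

pvfr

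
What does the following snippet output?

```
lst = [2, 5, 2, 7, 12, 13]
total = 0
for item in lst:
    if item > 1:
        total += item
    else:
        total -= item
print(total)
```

item=2: >1, total = 0+2 = 2
item=5: >1, total = 2+5 = 7
item=2: >1, total = 7+2 = 9
item=7: >1, total = 9+7 = 16
item=12: >1, total = 16+12 = 28
item=13: >1, total = 28+13 = 41

41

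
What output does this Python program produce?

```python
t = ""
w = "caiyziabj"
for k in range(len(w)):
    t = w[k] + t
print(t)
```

jbaizyiac

k=0: prepend 'c' → 'c'
k=1: prepend 'a' → 'ac'
k=2: prepend 'i' → 'iac'
k=3: prepend 'y' → 'yiac'
k=4: prepend 'z' → 'zyiac'
k=5: prepend 'i' → 'izyiac'
k=6: prepend 'a' → 'aizyiac'
k=7: prepend 'b' → 'baizyiac'
k=8: prepend 'j' → 'jbaizyiac'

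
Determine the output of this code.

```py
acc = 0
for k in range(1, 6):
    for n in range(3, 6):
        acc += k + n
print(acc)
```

k=1,n=3: acc = 0+4 = 4
k=1,n=4: acc = 4+5 = 9
k=1,n=5: acc = 9+6 = 15
k=2,n=3: acc = 15+5 = 20
k=2,n=4: acc = 20+6 = 26
k=2,n=5: acc = 26+7 = 33
k=3,n=3: acc = 33+6 = 39
k=3,n=4: acc = 39+7 = 46
k=3,n=5: acc = 46+8 = 54
k=4,n=3: acc = 54+7 = 61
k=4,n=4: acc = 61+8 = 69
k=4,n=5: acc = 69+9 = 78
k=5,n=3: acc = 78+8 = 86
k=5,n=4: acc = 86+9 = 95
k=5,n=5: acc = 95+10 = 105

105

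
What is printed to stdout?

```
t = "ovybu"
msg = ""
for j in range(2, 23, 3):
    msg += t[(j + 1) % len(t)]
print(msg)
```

bvuyobv

j=2: add t[3]='b' → 'b'
j=5: add t[1]='v' → 'bv'
j=8: add t[4]='u' → 'bvu'
j=11: add t[2]='y' → 'bvuy'
j=14: add t[0]='o' → 'bvuyo'
j=17: add t[3]='b' → 'bvuyob'
j=20: add t[1]='v' → 'bvuyobv'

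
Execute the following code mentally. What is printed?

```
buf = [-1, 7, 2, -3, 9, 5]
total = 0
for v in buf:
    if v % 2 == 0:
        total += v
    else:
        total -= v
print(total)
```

v=-1: not even, total = 0-(-1) = 1
v=7: not even, total = 1-7 = -6
v=2: even, total = (-6)+2 = -4
v=-3: not even, total = (-4)-(-3) = -1
v=9: not even, total = (-1)-9 = -10
v=5: not even, total = (-10)-5 = -15

-15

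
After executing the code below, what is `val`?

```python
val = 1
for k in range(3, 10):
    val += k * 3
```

127

k=3: val = 1+3*3 = 10
k=4: val = 10+4*3 = 22
k=5: val = 22+5*3 = 37
k=6: val = 37+6*3 = 55
k=7: val = 55+7*3 = 76
k=8: val = 76+8*3 = 100
k=9: val = 100+9*3 = 127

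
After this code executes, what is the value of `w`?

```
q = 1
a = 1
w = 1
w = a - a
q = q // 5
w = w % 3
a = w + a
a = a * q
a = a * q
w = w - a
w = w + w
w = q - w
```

w = 1-1 = 0
q = 1//5 = 0
w = 0%3 = 0
a = 0+1 = 1
a = 1*0 = 0
a = 0*0 = 0
w = 0-0 = 0
w = 0+0 = 0
w = 0-0 = 0

0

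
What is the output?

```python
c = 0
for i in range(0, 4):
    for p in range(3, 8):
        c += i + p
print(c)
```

i=0,p=3: c = 0+3 = 3
i=0,p=4: c = 3+4 = 7
i=0,p=5: c = 7+5 = 12
i=0,p=6: c = 12+6 = 18
i=0,p=7: c = 18+7 = 25
i=1,p=3: c = 25+4 = 29
i=1,p=4: c = 29+5 = 34
i=1,p=5: c = 34+6 = 40
i=1,p=6: c = 40+7 = 47
i=1,p=7: c = 47+8 = 55
i=2,p=3: c = 55+5 = 60
i=2,p=4: c = 60+6 = 66
i=2,p=5: c = 66+7 = 73
i=2,p=6: c = 73+8 = 81
i=2,p=7: c = 81+9 = 90
i=3,p=3: c = 90+6 = 96
i=3,p=4: c = 96+7 = 103
i=3,p=5: c = 103+8 = 111
i=3,p=6: c = 111+9 = 120
i=3,p=7: c = 120+10 = 130

130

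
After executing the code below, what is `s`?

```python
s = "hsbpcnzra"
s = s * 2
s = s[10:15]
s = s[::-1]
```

repeat ×2 → 'hsbpcnzrahsbpcnzra'
slice [10:15] → 'sbpcn'
reverse → 'ncpbs'

'ncpbs'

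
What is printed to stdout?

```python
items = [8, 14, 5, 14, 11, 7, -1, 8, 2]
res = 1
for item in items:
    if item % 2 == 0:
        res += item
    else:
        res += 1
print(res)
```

item=8: even, res = 1+8 = 9
item=14: even, res = 9+14 = 23
item=5: not even, res = 23+1 = 24
item=14: even, res = 24+14 = 38
item=11: not even, res = 38+1 = 39
item=7: not even, res = 39+1 = 40
item=-1: not even, res = 40+1 = 41
item=8: even, res = 41+8 = 49
item=2: even, res = 49+2 = 51

51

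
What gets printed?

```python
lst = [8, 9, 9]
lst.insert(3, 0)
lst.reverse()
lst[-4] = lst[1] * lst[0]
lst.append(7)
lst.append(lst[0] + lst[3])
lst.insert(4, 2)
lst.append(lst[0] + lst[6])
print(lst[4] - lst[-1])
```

insert 0 at 3 → [8, 9, 9, 0]
reverse → [0, 9, 9, 8]
lst[-4] = lst[1]*lst[0] = 9*0 = 0 → [0, 9, 9, 8]
append 7 → [0, 9, 9, 8, 7]
append lst[0]+lst[3] = 0+8 = 8 → [0, 9, 9, 8, 7, 8]
insert 2 at 4 → [0, 9, 9, 8, 2, 7, 8]
append lst[0]+lst[6] = 0+8 = 8 → [0, 9, 9, 8, 2, 7, 8, 8]
lst[4]-lst[-1] = 2-8 = -6

-6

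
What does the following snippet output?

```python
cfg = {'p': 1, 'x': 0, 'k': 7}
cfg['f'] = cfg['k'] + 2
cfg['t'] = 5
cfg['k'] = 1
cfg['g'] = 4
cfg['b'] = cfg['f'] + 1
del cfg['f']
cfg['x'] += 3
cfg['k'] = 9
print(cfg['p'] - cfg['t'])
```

cfg['f'] = cfg['k']+2 = 9 → {'p': 1, 'x': 0, 'k': 7, 'f': 9}
cfg['t'] = 5 → {'p': 1, 'x': 0, 'k': 7, 'f': 9, 't': 5}
cfg['k'] = 1 → {'p': 1, 'x': 0, 'k': 1, 'f': 9, 't': 5}
cfg['g'] = 4 → {'p': 1, 'x': 0, 'k': 1, 'f': 9, 't': 5, 'g': 4}
cfg['b'] = cfg['f']+1 = 10 → {'p': 1, 'x': 0, 'k': 1, 'f': 9, 't': 5, 'g': 4, 'b': 10}
del 'f' → {'p': 1, 'x': 0, 'k': 1, 't': 5, 'g': 4, 'b': 10}
cfg['x'] = 0+3 = 3 → {'p': 1, 'x': 3, 'k': 1, 't': 5, 'g': 4, 'b': 10}
cfg['k'] = 9 → {'p': 1, 'x': 3, 'k': 9, 't': 5, 'g': 4, 'b': 10}
cfg['p']-cfg['t'] = 1-5 = -4

-4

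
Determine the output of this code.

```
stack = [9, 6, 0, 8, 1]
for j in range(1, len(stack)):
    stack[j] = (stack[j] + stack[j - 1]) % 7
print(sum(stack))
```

16

j=1: stack[1] = (6+9)%7 = 1 → [9, 1, 0, 8, 1]
j=2: stack[2] = (0+1)%7 = 1 → [9, 1, 1, 8, 1]
j=3: stack[3] = (8+1)%7 = 2 → [9, 1, 1, 2, 1]
j=4: stack[4] = (1+2)%7 = 3 → [9, 1, 1, 2, 3]
sum = 16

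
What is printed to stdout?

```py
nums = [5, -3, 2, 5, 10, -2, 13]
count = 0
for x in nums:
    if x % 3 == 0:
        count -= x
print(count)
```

3

x=5: not %3==0
x=-3: %3==0, count = 0-(-3) = 3
x=2: not %3==0
x=5: not %3==0
x=10: not %3==0
x=-2: not %3==0
x=13: not %3==0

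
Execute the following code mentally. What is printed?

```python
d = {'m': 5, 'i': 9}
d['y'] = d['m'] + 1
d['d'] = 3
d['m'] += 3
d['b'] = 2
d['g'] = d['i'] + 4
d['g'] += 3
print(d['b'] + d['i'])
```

11

d['y'] = d['m']+1 = 6 → {'m': 5, 'i': 9, 'y': 6}
d['d'] = 3 → {'m': 5, 'i': 9, 'y': 6, 'd': 3}
d['m'] = 5+3 = 8 → {'m': 8, 'i': 9, 'y': 6, 'd': 3}
d['b'] = 2 → {'m': 8, 'i': 9, 'y': 6, 'd': 3, 'b': 2}
d['g'] = d['i']+4 = 13 → {'m': 8, 'i': 9, 'y': 6, 'd': 3, 'b': 2, 'g': 13}
d['g'] = 13+3 = 16 → {'m': 8, 'i': 9, 'y': 6, 'd': 3, 'b': 2, 'g': 16}
d['b']+d['i'] = 2+9 = 11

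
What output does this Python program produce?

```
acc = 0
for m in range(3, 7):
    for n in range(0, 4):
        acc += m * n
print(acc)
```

108

m=3,n=0: acc = 0+0 = 0
m=3,n=1: acc = 0+3 = 3
m=3,n=2: acc = 3+6 = 9
m=3,n=3: acc = 9+9 = 18
m=4,n=0: acc = 18+0 = 18
m=4,n=1: acc = 18+4 = 22
m=4,n=2: acc = 22+8 = 30
m=4,n=3: acc = 30+12 = 42
m=5,n=0: acc = 42+0 = 42
m=5,n=1: acc = 42+5 = 47
m=5,n=2: acc = 47+10 = 57
m=5,n=3: acc = 57+15 = 72
m=6,n=0: acc = 72+0 = 72
m=6,n=1: acc = 72+6 = 78
m=6,n=2: acc = 78+12 = 90
m=6,n=3: acc = 90+18 = 108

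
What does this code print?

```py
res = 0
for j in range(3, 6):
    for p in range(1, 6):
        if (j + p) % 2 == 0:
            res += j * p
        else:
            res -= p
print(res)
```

75

j=3,p=1: even sum, res = 0+3 = 3
j=3,p=2: odd sum, res = 3-2 = 1
j=3,p=3: even sum, res = 1+9 = 10
j=3,p=4: odd sum, res = 10-4 = 6
j=3,p=5: even sum, res = 6+15 = 21
j=4,p=1: odd sum, res = 21-1 = 20
j=4,p=2: even sum, res = 20+8 = 28
j=4,p=3: odd sum, res = 28-3 = 25
j=4,p=4: even sum, res = 25+16 = 41
j=4,p=5: odd sum, res = 41-5 = 36
j=5,p=1: even sum, res = 36+5 = 41
j=5,p=2: odd sum, res = 41-2 = 39
j=5,p=3: even sum, res = 39+15 = 54
j=5,p=4: odd sum, res = 54-4 = 50
j=5,p=5: even sum, res = 50+25 = 75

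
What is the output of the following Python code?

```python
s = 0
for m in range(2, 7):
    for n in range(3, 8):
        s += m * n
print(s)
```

500

m=2,n=3: s = 0+6 = 6
m=2,n=4: s = 6+8 = 14
m=2,n=5: s = 14+10 = 24
m=2,n=6: s = 24+12 = 36
m=2,n=7: s = 36+14 = 50
m=3,n=3: s = 50+9 = 59
m=3,n=4: s = 59+12 = 71
m=3,n=5: s = 71+15 = 86
m=3,n=6: s = 86+18 = 104
m=3,n=7: s = 104+21 = 125
m=4,n=3: s = 125+12 = 137
m=4,n=4: s = 137+16 = 153
m=4,n=5: s = 153+20 = 173
m=4,n=6: s = 173+24 = 197
m=4,n=7: s = 197+28 = 225
m=5,n=3: s = 225+15 = 240
m=5,n=4: s = 240+20 = 260
m=5,n=5: s = 260+25 = 285
m=5,n=6: s = 285+30 = 315
m=5,n=7: s = 315+35 = 350
m=6,n=3: s = 350+18 = 368
m=6,n=4: s = 368+24 = 392
m=6,n=5: s = 392+30 = 422
m=6,n=6: s = 422+36 = 458
m=6,n=7: s = 458+42 = 500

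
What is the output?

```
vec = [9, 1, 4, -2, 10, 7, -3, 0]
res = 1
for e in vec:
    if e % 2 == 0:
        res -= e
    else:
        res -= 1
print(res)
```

e=9: not even, res = 1-1 = 0
e=1: not even, res = 0-1 = -1
e=4: even, res = (-1)-4 = -5
e=-2: even, res = (-5)-(-2) = -3
e=10: even, res = (-3)-10 = -13
e=7: not even, res = (-13)-1 = -14
e=-3: not even, res = (-14)-1 = -15
e=0: even, res = (-15)-0 = -15

-15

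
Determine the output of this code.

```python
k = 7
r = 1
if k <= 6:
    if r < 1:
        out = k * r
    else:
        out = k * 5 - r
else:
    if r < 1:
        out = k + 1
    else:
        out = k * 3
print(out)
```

k=7, r=1
k <= 6 is False; r < 1 is False
→ out = k * 3 = 21

21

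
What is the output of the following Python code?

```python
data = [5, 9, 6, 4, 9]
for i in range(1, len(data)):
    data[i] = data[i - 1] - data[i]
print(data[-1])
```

-23

i=1: data[1] = 5-9 = -4 → [5, -4, 6, 4, 9]
i=2: data[2] = (-4)-6 = -10 → [5, -4, -10, 4, 9]
i=3: data[3] = (-10)-4 = -14 → [5, -4, -10, -14, 9]
i=4: data[4] = (-14)-9 = -23 → [5, -4, -10, -14, -23]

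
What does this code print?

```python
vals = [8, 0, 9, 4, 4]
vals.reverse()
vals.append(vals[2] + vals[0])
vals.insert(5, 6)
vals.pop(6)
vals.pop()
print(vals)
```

reverse → [4, 4, 9, 0, 8]
append vals[2]+vals[0] = 9+4 = 13 → [4, 4, 9, 0, 8, 13]
insert 6 at 5 → [4, 4, 9, 0, 8, 6, 13]
pop(6) removes 13 → [4, 4, 9, 0, 8, 6]
pop() removes 6 → [4, 4, 9, 0, 8]

[4, 4, 9, 0, 8]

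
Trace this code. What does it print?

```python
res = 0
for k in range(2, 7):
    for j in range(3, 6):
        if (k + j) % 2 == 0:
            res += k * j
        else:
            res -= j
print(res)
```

80

k=2,j=3: odd sum, res = 0-3 = -3
k=2,j=4: even sum, res = (-3)+8 = 5
k=2,j=5: odd sum, res = 5-5 = 0
k=3,j=3: even sum, res = 0+9 = 9
k=3,j=4: odd sum, res = 9-4 = 5
k=3,j=5: even sum, res = 5+15 = 20
k=4,j=3: odd sum, res = 20-3 = 17
k=4,j=4: even sum, res = 17+16 = 33
k=4,j=5: odd sum, res = 33-5 = 28
k=5,j=3: even sum, res = 28+15 = 43
k=5,j=4: odd sum, res = 43-4 = 39
k=5,j=5: even sum, res = 39+25 = 64
k=6,j=3: odd sum, res = 64-3 = 61
k=6,j=4: even sum, res = 61+24 = 85
k=6,j=5: odd sum, res = 85-5 = 80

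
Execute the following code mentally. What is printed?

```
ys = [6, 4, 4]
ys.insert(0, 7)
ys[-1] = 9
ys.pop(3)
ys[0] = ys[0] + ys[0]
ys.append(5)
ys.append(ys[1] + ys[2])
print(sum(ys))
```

39

insert 7 at 0 → [7, 6, 4, 4]
ys[-1] = 9 → [7, 6, 4, 9]
pop(3) removes 9 → [7, 6, 4]
ys[0] = ys[0]+ys[0] = 7+7 = 14 → [14, 6, 4]
append 5 → [14, 6, 4, 5]
append ys[1]+ys[2] = 6+4 = 10 → [14, 6, 4, 5, 10]
sum = 39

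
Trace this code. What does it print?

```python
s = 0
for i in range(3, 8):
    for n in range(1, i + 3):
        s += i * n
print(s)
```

i=3,n=1: s = 0+3 = 3
i=3,n=2: s = 3+6 = 9
i=3,n=3: s = 9+9 = 18
i=3,n=4: s = 18+12 = 30
i=3,n=5: s = 30+15 = 45
i=4,n=1: s = 45+4 = 49
i=4,n=2: s = 49+8 = 57
i=4,n=3: s = 57+12 = 69
i=4,n=4: s = 69+16 = 85
i=4,n=5: s = 85+20 = 105
i=4,n=6: s = 105+24 = 129
i=5,n=1: s = 129+5 = 134
i=5,n=2: s = 134+10 = 144
i=5,n=3: s = 144+15 = 159
i=5,n=4: s = 159+20 = 179
i=5,n=5: s = 179+25 = 204
i=5,n=6: s = 204+30 = 234
i=5,n=7: s = 234+35 = 269
i=6,n=1: s = 269+6 = 275
i=6,n=2: s = 275+12 = 287
i=6,n=3: s = 287+18 = 305
i=6,n=4: s = 305+24 = 329
i=6,n=5: s = 329+30 = 359
i=6,n=6: s = 359+36 = 395
i=6,n=7: s = 395+42 = 437
i=6,n=8: s = 437+48 = 485
i=7,n=1: s = 485+7 = 492
i=7,n=2: s = 492+14 = 506
i=7,n=3: s = 506+21 = 527
i=7,n=4: s = 527+28 = 555
i=7,n=5: s = 555+35 = 590
i=7,n=6: s = 590+42 = 632
i=7,n=7: s = 632+49 = 681
i=7,n=8: s = 681+56 = 737
i=7,n=9: s = 737+63 = 800

800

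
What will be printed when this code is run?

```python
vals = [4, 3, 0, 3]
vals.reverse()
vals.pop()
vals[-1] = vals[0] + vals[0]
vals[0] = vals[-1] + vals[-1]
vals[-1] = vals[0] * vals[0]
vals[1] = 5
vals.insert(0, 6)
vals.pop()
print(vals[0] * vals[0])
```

36

reverse → [3, 0, 3, 4]
pop() removes 4 → [3, 0, 3]
vals[-1] = vals[0]+vals[0] = 3+3 = 6 → [3, 0, 6]
vals[0] = vals[-1]+vals[-1] = 6+6 = 12 → [12, 0, 6]
vals[-1] = vals[0]*vals[0] = 12*12 = 144 → [12, 0, 144]
vals[1] = 5 → [12, 5, 144]
insert 6 at 0 → [6, 12, 5, 144]
pop() removes 144 → [6, 12, 5]
vals[0]*vals[0] = 6*6 = 36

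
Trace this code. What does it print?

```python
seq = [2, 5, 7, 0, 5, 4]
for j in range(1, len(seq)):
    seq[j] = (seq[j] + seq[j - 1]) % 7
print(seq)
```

[2, 0, 0, 0, 5, 2]

j=1: seq[1] = (5+2)%7 = 0 → [2, 0, 7, 0, 5, 4]
j=2: seq[2] = (7+0)%7 = 0 → [2, 0, 0, 0, 5, 4]
j=3: seq[3] = (0+0)%7 = 0 → [2, 0, 0, 0, 5, 4]
j=4: seq[4] = (5+0)%7 = 5 → [2, 0, 0, 0, 5, 4]
j=5: seq[5] = (4+5)%7 = 2 → [2, 0, 0, 0, 5, 2]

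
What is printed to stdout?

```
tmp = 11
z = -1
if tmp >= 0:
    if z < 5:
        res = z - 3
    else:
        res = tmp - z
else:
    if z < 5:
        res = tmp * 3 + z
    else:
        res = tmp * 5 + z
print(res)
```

-4

tmp=11, z=-1
tmp >= 0 is True; z < 5 is True
→ res = z - 3 = -4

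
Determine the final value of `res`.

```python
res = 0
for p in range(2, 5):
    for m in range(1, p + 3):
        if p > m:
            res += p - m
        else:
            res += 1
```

p=2,m=1: 2>1, res = 0+1 = 1
p=2,m=2: not 2>2, res = 1+1 = 2
p=2,m=3: not 2>3, res = 2+1 = 3
p=2,m=4: not 2>4, res = 3+1 = 4
p=3,m=1: 3>1, res = 4+2 = 6
p=3,m=2: 3>2, res = 6+1 = 7
p=3,m=3: not 3>3, res = 7+1 = 8
p=3,m=4: not 3>4, res = 8+1 = 9
p=3,m=5: not 3>5, res = 9+1 = 10
p=4,m=1: 4>1, res = 10+3 = 13
p=4,m=2: 4>2, res = 13+2 = 15
p=4,m=3: 4>3, res = 15+1 = 16
p=4,m=4: not 4>4, res = 16+1 = 17
p=4,m=5: not 4>5, res = 17+1 = 18
p=4,m=6: not 4>6, res = 18+1 = 19

19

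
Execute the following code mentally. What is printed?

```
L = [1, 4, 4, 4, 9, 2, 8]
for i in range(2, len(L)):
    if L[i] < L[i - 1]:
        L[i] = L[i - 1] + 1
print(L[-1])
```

11

i=2: 4>=4, unchanged → [1, 4, 4, 4, 9, 2, 8]
i=3: 4>=4, unchanged → [1, 4, 4, 4, 9, 2, 8]
i=4: 9>=4, unchanged → [1, 4, 4, 4, 9, 2, 8]
i=5: 2<9, L[5] = 9+1 = 10 → [1, 4, 4, 4, 9, 10, 8]
i=6: 8<10, L[6] = 10+1 = 11 → [1, 4, 4, 4, 9, 10, 11]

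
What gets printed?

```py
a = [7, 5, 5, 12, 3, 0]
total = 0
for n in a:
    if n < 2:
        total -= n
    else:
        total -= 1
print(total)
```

-5

n=7: not <2, total = 0-1 = -1
n=5: not <2, total = (-1)-1 = -2
n=5: not <2, total = (-2)-1 = -3
n=12: not <2, total = (-3)-1 = -4
n=3: not <2, total = (-4)-1 = -5
n=0: <2, total = (-5)-0 = -5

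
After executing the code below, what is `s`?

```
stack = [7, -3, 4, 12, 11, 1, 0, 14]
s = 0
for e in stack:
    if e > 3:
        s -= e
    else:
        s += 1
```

e=7: >3, s = 0-7 = -7
e=-3: not >3, s = (-7)+1 = -6
e=4: >3, s = (-6)-4 = -10
e=12: >3, s = (-10)-12 = -22
e=11: >3, s = (-22)-11 = -33
e=1: not >3, s = (-33)+1 = -32
e=0: not >3, s = (-32)+1 = -31
e=14: >3, s = (-31)-14 = -45

-45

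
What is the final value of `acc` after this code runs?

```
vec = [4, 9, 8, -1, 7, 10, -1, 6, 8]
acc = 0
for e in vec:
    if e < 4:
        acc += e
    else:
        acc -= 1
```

e=4: not <4, acc = 0-1 = -1
e=9: not <4, acc = (-1)-1 = -2
e=8: not <4, acc = (-2)-1 = -3
e=-1: <4, acc = (-3)+(-1) = -4
e=7: not <4, acc = (-4)-1 = -5
e=10: not <4, acc = (-5)-1 = -6
e=-1: <4, acc = (-6)+(-1) = -7
e=6: not <4, acc = (-7)-1 = -8
e=8: not <4, acc = (-8)-1 = -9

-9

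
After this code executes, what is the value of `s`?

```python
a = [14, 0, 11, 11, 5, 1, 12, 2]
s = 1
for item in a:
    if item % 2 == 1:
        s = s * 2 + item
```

item=14: not odd
item=0: not odd
item=11: odd, s = 1*2+11 = 13
item=11: odd, s = 13*2+11 = 37
item=5: odd, s = 37*2+5 = 79
item=1: odd, s = 79*2+1 = 159
item=12: not odd
item=2: not odd

159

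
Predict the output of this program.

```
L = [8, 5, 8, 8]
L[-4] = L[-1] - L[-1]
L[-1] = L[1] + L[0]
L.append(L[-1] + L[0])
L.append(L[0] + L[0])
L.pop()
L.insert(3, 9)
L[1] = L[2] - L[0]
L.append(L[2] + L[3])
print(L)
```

[0, 8, 8, 9, 5, 5, 17]

L[-4] = L[-1]-L[-1] = 8-8 = 0 → [0, 5, 8, 8]
L[-1] = L[1]+L[0] = 5+0 = 5 → [0, 5, 8, 5]
append L[-1]+L[0] = 5+0 = 5 → [0, 5, 8, 5, 5]
append L[0]+L[0] = 0+0 = 0 → [0, 5, 8, 5, 5, 0]
pop() removes 0 → [0, 5, 8, 5, 5]
insert 9 at 3 → [0, 5, 8, 9, 5, 5]
L[1] = L[2]-L[0] = 8-0 = 8 → [0, 8, 8, 9, 5, 5]
append L[2]+L[3] = 8+9 = 17 → [0, 8, 8, 9, 5, 5, 17]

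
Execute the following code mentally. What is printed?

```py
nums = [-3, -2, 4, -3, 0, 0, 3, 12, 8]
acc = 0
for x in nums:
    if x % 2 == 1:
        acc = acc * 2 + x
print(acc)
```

-15

x=-3: odd, acc = 0*2+(-3) = -3
x=-2: not odd
x=4: not odd
x=-3: odd, acc = (-3)*2+(-3) = -9
x=0: not odd
x=0: not odd
x=3: odd, acc = (-9)*2+3 = -15
x=12: not odd
x=8: not odd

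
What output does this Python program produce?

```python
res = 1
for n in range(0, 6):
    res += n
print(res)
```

n=0: res = 1+0 = 1
n=1: res = 1+1 = 2
n=2: res = 2+2 = 4
n=3: res = 4+3 = 7
n=4: res = 7+4 = 11
n=5: res = 11+5 = 16

16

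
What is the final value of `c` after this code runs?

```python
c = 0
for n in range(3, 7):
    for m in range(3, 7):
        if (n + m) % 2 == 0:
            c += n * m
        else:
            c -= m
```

n=3,m=3: even sum, c = 0+9 = 9
n=3,m=4: odd sum, c = 9-4 = 5
n=3,m=5: even sum, c = 5+15 = 20
n=3,m=6: odd sum, c = 20-6 = 14
n=4,m=3: odd sum, c = 14-3 = 11
n=4,m=4: even sum, c = 11+16 = 27
n=4,m=5: odd sum, c = 27-5 = 22
n=4,m=6: even sum, c = 22+24 = 46
n=5,m=3: even sum, c = 46+15 = 61
n=5,m=4: odd sum, c = 61-4 = 57
n=5,m=5: even sum, c = 57+25 = 82
n=5,m=6: odd sum, c = 82-6 = 76
n=6,m=3: odd sum, c = 76-3 = 73
n=6,m=4: even sum, c = 73+24 = 97
n=6,m=5: odd sum, c = 97-5 = 92
n=6,m=6: even sum, c = 92+36 = 128

128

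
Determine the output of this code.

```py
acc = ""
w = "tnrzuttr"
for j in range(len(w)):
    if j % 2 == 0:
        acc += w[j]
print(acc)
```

trut

j=0: add 't' → 't'
j=1: skip
j=2: add 'r' → 'tr'
j=3: skip
j=4: add 'u' → 'tru'
j=5: skip
j=6: add 't' → 'trut'
j=7: skip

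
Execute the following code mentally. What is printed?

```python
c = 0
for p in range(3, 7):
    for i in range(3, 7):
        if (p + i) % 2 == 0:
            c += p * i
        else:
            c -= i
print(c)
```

128

p=3,i=3: even sum, c = 0+9 = 9
p=3,i=4: odd sum, c = 9-4 = 5
p=3,i=5: even sum, c = 5+15 = 20
p=3,i=6: odd sum, c = 20-6 = 14
p=4,i=3: odd sum, c = 14-3 = 11
p=4,i=4: even sum, c = 11+16 = 27
p=4,i=5: odd sum, c = 27-5 = 22
p=4,i=6: even sum, c = 22+24 = 46
p=5,i=3: even sum, c = 46+15 = 61
p=5,i=4: odd sum, c = 61-4 = 57
p=5,i=5: even sum, c = 57+25 = 82
p=5,i=6: odd sum, c = 82-6 = 76
p=6,i=3: odd sum, c = 76-3 = 73
p=6,i=4: even sum, c = 73+24 = 97
p=6,i=5: odd sum, c = 97-5 = 92
p=6,i=6: even sum, c = 92+36 = 128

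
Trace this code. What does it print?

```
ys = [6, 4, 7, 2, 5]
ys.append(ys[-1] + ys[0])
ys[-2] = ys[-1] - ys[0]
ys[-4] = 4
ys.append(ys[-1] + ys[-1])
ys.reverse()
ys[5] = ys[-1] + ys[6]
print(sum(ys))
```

append ys[-1]+ys[0] = 5+6 = 11 → [6, 4, 7, 2, 5, 11]
ys[-2] = ys[-1]-ys[0] = 11-6 = 5 → [6, 4, 7, 2, 5, 11]
ys[-4] = 4 → [6, 4, 4, 2, 5, 11]
append ys[-1]+ys[-1] = 11+11 = 22 → [6, 4, 4, 2, 5, 11, 22]
reverse → [22, 11, 5, 2, 4, 4, 6]
ys[5] = ys[-1]+ys[6] = 6+6 = 12 → [22, 11, 5, 2, 4, 12, 6]
sum = 62

62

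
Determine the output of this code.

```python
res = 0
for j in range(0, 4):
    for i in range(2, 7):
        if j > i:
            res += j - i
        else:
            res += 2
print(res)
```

39

j=0,i=2: not 0>2, res = 0+2 = 2
j=0,i=3: not 0>3, res = 2+2 = 4
j=0,i=4: not 0>4, res = 4+2 = 6
j=0,i=5: not 0>5, res = 6+2 = 8
j=0,i=6: not 0>6, res = 8+2 = 10
j=1,i=2: not 1>2, res = 10+2 = 12
j=1,i=3: not 1>3, res = 12+2 = 14
j=1,i=4: not 1>4, res = 14+2 = 16
j=1,i=5: not 1>5, res = 16+2 = 18
j=1,i=6: not 1>6, res = 18+2 = 20
j=2,i=2: not 2>2, res = 20+2 = 22
j=2,i=3: not 2>3, res = 22+2 = 24
j=2,i=4: not 2>4, res = 24+2 = 26
j=2,i=5: not 2>5, res = 26+2 = 28
j=2,i=6: not 2>6, res = 28+2 = 30
j=3,i=2: 3>2, res = 30+1 = 31
j=3,i=3: not 3>3, res = 31+2 = 33
j=3,i=4: not 3>4, res = 33+2 = 35
j=3,i=5: not 3>5, res = 35+2 = 37
j=3,i=6: not 3>6, res = 37+2 = 39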